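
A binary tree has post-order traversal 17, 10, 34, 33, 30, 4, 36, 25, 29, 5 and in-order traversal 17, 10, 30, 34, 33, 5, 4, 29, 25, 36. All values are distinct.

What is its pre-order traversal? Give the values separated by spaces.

The last element of post-order is the root; it splits in-order into left and right subtrees.
Root 5: left subtree has 5 nodes {17, 10, 30, 34, 33}, right has 4 {4, 29, 25, 36}.
  Root 30: left subtree has 2 nodes {17, 10}, right has 2 {34, 33}.
    Root 10: left subtree has 1 node {17}, right has 0 { }.
    Root 33: left subtree has 1 node {34}, right has 0 { }.
  Root 29: left subtree has 1 node {4}, right has 2 {25, 36}.
    Root 25: left subtree has 0 nodes { }, right has 1 {36}.

5 30 10 17 33 34 29 4 25 36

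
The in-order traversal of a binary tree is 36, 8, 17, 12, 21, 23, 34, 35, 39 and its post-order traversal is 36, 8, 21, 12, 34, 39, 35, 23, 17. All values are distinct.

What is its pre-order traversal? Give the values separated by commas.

The last element of post-order is the root; it splits in-order into left and right subtrees.
Root 17: left subtree has 2 nodes {36, 8}, right has 6 {12, 21, 23, 34, 35, 39}.
  Root 8: left subtree has 1 node {36}, right has 0 { }.
  Root 23: left subtree has 2 nodes {12, 21}, right has 3 {34, 35, 39}.
    Root 12: left subtree has 0 nodes { }, right has 1 {21}.
    Root 35: left subtree has 1 node {34}, right has 1 {39}.

17, 8, 36, 23, 12, 21, 35, 34, 39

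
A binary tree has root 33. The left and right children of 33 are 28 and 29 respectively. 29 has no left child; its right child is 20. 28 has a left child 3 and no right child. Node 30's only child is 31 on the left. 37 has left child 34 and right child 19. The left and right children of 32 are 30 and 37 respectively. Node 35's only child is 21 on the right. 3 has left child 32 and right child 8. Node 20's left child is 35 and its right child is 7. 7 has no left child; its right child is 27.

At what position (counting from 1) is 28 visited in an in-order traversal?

9

In-order visits the left subtree, then the node, then the right subtree.
At 33: go left to 28.
  At 28: go left to 3.
    At 3: go left to 32.
      At 32: go left to 30.
        At 30: go left to 31.
          31 is a leaf — visit 31.
        Visit 30.
        At 30: no right child.
      Visit 32.
      At 32: go right to 37.
        At 37: go left to 34.
          34 is a leaf — visit 34.
        Visit 37.
        At 37: go right to 19.
          19 is a leaf — visit 19.
    Visit 3.
    At 3: go right to 8.
      8 is a leaf — visit 8.
  Visit 28.
  At 28: no right child.
Visit 33.
At 33: go right to 29.
  At 29: no left child.
  Visit 29.
  At 29: go right to 20.
    At 20: go left to 35.
      At 35: no left child.
      Visit 35.
      At 35: go right to 21.
        21 is a leaf — visit 21.
    Visit 20.
    At 20: go right to 7.
      At 7: no left child.
      Visit 7.
      At 7: go right to 27.
        27 is a leaf — visit 27.
Full in-order sequence: 31, 30, 32, 34, 37, 19, 3, 8, 28, 33, 29, 35, 21, 20, 7, 27.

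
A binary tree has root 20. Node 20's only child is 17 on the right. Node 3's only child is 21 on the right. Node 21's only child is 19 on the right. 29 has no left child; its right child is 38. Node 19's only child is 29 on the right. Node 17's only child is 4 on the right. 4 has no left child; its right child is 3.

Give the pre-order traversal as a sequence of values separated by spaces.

Pre-order visits the node, then its left subtree, then its right subtree.
Visit 20.
At 20: no left child.
At 20: go right to 17.
  Visit 17.
  At 17: no left child.
  At 17: go right to 4.
    Visit 4.
    At 4: no left child.
    At 4: go right to 3.
      Visit 3.
      At 3: no left child.
      At 3: go right to 21.
        Visit 21.
        At 21: no left child.
        At 21: go right to 19.
          Visit 19.
          At 19: no left child.
          At 19: go right to 29.
            Visit 29.
            At 29: no left child.
            At 29: go right to 38.
              38 is a leaf — visit 38.

20 17 4 3 21 19 29 38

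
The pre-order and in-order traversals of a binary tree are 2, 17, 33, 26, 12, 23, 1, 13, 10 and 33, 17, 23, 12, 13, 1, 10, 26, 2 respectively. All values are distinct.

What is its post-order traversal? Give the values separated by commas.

The first element of pre-order is the root; it splits in-order into left and right subtrees.
Root 2: left subtree has 8 nodes {33, 17, 23, 12, 13, 1, 10, 26}, right has 0 { }.
  Root 17: left subtree has 1 node {33}, right has 6 {23, 12, 13, 1, 10, 26}.
    Root 26: left subtree has 5 nodes {23, 12, 13, 1, 10}, right has 0 { }.
      Root 12: left subtree has 1 node {23}, right has 3 {13, 1, 10}.
        Root 1: left subtree has 1 node {13}, right has 1 {10}.

33, 23, 13, 10, 1, 12, 26, 17, 2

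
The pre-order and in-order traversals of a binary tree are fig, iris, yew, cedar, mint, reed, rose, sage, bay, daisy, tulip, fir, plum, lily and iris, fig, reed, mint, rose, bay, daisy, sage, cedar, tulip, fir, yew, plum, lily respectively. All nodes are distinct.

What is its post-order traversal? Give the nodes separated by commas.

The first element of pre-order is the root; it splits in-order into left and right subtrees.
Root fig: left subtree has 1 node {iris}, right has 12 {reed, mint, rose, bay, daisy, sage, cedar, tulip, fir, yew, plum, lily}.
  Root yew: left subtree has 9 nodes {reed, mint, rose, bay, daisy, sage, cedar, tulip, fir}, right has 2 {plum, lily}.
    Root cedar: left subtree has 6 nodes {reed, mint, rose, bay, daisy, sage}, right has 2 {tulip, fir}.
      Root mint: left subtree has 1 node {reed}, right has 4 {rose, bay, daisy, sage}.
        Root rose: left subtree has 0 nodes { }, right has 3 {bay, daisy, sage}.
          Root sage: left subtree has 2 nodes {bay, daisy}, right has 0 { }.
            Root bay: left subtree has 0 nodes { }, right has 1 {daisy}.
      Root tulip: left subtree has 0 nodes { }, right has 1 {fir}.
    Root plum: left subtree has 0 nodes { }, right has 1 {lily}.

iris, reed, daisy, bay, sage, rose, mint, fir, tulip, cedar, lily, plum, yew, fig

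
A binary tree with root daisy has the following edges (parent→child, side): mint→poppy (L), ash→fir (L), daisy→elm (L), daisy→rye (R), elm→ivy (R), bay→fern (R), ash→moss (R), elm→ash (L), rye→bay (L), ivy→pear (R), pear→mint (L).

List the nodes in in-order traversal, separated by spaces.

fir ash moss elm ivy poppy mint pear daisy bay fern rye

In-order visits the left subtree, then the node, then the right subtree.
At daisy: go left to elm.
  At elm: go left to ash.
    At ash: go left to fir.
      fir is a leaf — visit fir.
    Visit ash.
    At ash: go right to moss.
      moss is a leaf — visit moss.
  Visit elm.
  At elm: go right to ivy.
    At ivy: no left child.
    Visit ivy.
    At ivy: go right to pear.
      At pear: go left to mint.
        At mint: go left to poppy.
          poppy is a leaf — visit poppy.
        Visit mint.
        At mint: no right child.
      Visit pear.
      At pear: no right child.
Visit daisy.
At daisy: go right to rye.
  At rye: go left to bay.
    At bay: no left child.
    Visit bay.
    At bay: go right to fern.
      fern is a leaf — visit fern.
  Visit rye.
  At rye: no right child.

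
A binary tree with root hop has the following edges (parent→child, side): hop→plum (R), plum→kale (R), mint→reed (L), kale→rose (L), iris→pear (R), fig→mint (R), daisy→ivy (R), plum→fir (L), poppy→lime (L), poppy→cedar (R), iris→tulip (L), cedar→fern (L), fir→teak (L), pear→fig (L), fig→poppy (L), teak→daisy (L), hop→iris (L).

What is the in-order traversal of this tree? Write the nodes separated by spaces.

In-order visits the left subtree, then the node, then the right subtree.
At hop: go left to iris.
  At iris: go left to tulip.
    tulip is a leaf — visit tulip.
  Visit iris.
  At iris: go right to pear.
    At pear: go left to fig.
      At fig: go left to poppy.
        At poppy: go left to lime.
          lime is a leaf — visit lime.
        Visit poppy.
        At poppy: go right to cedar.
          At cedar: go left to fern.
            fern is a leaf — visit fern.
          Visit cedar.
          At cedar: no right child.
      Visit fig.
      At fig: go right to mint.
        At mint: go left to reed.
          reed is a leaf — visit reed.
        Visit mint.
        At mint: no right child.
    Visit pear.
    At pear: no right child.
Visit hop.
At hop: go right to plum.
  At plum: go left to fir.
    At fir: go left to teak.
      At teak: go left to daisy.
        At daisy: no left child.
        Visit daisy.
        At daisy: go right to ivy.
          ivy is a leaf — visit ivy.
      Visit teak.
      At teak: no right child.
    Visit fir.
    At fir: no right child.
  Visit plum.
  At plum: go right to kale.
    At kale: go left to rose.
      rose is a leaf — visit rose.
    Visit kale.
    At kale: no right child.

tulip iris lime poppy fern cedar fig reed mint pear hop daisy ivy teak fir plum rose kale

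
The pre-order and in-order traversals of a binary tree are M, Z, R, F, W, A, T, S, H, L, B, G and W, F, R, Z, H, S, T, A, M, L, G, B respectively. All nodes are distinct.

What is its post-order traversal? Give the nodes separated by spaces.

W F R H S T A Z G B L M

The first element of pre-order is the root; it splits in-order into left and right subtrees.
Root M: left subtree has 8 nodes {W, F, R, Z, H, S, T, A}, right has 3 {L, G, B}.
  Root Z: left subtree has 3 nodes {W, F, R}, right has 4 {H, S, T, A}.
    Root R: left subtree has 2 nodes {W, F}, right has 0 { }.
      Root F: left subtree has 1 node {W}, right has 0 { }.
    Root A: left subtree has 3 nodes {H, S, T}, right has 0 { }.
      Root T: left subtree has 2 nodes {H, S}, right has 0 { }.
        Root S: left subtree has 1 node {H}, right has 0 { }.
  Root L: left subtree has 0 nodes { }, right has 2 {G, B}.
    Root B: left subtree has 1 node {G}, right has 0 { }.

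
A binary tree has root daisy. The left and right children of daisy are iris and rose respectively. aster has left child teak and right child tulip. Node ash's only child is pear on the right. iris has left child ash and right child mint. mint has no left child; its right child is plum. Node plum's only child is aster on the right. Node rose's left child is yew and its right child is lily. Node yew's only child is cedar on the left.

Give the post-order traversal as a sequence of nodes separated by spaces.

pear ash teak tulip aster plum mint iris cedar yew lily rose daisy

Post-order visits the left subtree, then the right subtree, then the node.
At daisy: go left to iris.
  At iris: go left to ash.
    At ash: no left child.
    At ash: go right to pear.
      pear is a leaf — visit pear.
    Visit ash.
  At iris: go right to mint.
    At mint: no left child.
    At mint: go right to plum.
      At plum: no left child.
      At plum: go right to aster.
        At aster: go left to teak.
          teak is a leaf — visit teak.
        At aster: go right to tulip.
          tulip is a leaf — visit tulip.
        Visit aster.
      Visit plum.
    Visit mint.
  Visit iris.
At daisy: go right to rose.
  At rose: go left to yew.
    At yew: go left to cedar.
      cedar is a leaf — visit cedar.
    At yew: no right child.
    Visit yew.
  At rose: go right to lily.
    lily is a leaf — visit lily.
  Visit rose.
Visit daisy.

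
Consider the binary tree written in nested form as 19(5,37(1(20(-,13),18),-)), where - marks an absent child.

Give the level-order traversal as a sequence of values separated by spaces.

Level-order visits nodes level by level from the root, left to right within each level.
Level 0: 19
Level 1: 5, 37
Level 2: 1
Level 3: 20, 18
Level 4: 13

19 5 37 1 20 18 13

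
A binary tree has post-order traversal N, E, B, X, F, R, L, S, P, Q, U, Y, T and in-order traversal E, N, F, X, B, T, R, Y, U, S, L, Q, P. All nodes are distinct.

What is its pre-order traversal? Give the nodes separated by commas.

The last element of post-order is the root; it splits in-order into left and right subtrees.
Root T: left subtree has 5 nodes {E, N, F, X, B}, right has 7 {R, Y, U, S, L, Q, P}.
  Root F: left subtree has 2 nodes {E, N}, right has 2 {X, B}.
    Root E: left subtree has 0 nodes { }, right has 1 {N}.
    Root X: left subtree has 0 nodes { }, right has 1 {B}.
  Root Y: left subtree has 1 node {R}, right has 5 {U, S, L, Q, P}.
    Root U: left subtree has 0 nodes { }, right has 4 {S, L, Q, P}.
      Root Q: left subtree has 2 nodes {S, L}, right has 1 {P}.
        Root S: left subtree has 0 nodes { }, right has 1 {L}.

T, F, E, N, X, B, Y, R, U, Q, S, L, P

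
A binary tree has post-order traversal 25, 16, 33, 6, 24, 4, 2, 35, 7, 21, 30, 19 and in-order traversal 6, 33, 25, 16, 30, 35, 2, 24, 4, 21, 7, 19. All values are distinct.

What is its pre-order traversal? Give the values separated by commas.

19, 30, 6, 33, 16, 25, 21, 35, 2, 4, 24, 7

The last element of post-order is the root; it splits in-order into left and right subtrees.
Root 19: left subtree has 11 nodes {6, 33, 25, 16, 30, 35, 2, 24, 4, 21, 7}, right has 0 { }.
  Root 30: left subtree has 4 nodes {6, 33, 25, 16}, right has 6 {35, 2, 24, 4, 21, 7}.
    Root 6: left subtree has 0 nodes { }, right has 3 {33, 25, 16}.
      Root 33: left subtree has 0 nodes { }, right has 2 {25, 16}.
        Root 16: left subtree has 1 node {25}, right has 0 { }.
    Root 21: left subtree has 4 nodes {35, 2, 24, 4}, right has 1 {7}.
      Root 35: left subtree has 0 nodes { }, right has 3 {2, 24, 4}.
        Root 2: left subtree has 0 nodes { }, right has 2 {24, 4}.
          Root 4: left subtree has 1 node {24}, right has 0 { }.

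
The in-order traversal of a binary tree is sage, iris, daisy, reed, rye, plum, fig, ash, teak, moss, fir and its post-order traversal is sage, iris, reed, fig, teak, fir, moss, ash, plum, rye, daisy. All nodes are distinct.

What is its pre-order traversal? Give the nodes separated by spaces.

The last element of post-order is the root; it splits in-order into left and right subtrees.
Root daisy: left subtree has 2 nodes {sage, iris}, right has 8 {reed, rye, plum, fig, ash, teak, moss, fir}.
  Root iris: left subtree has 1 node {sage}, right has 0 { }.
  Root rye: left subtree has 1 node {reed}, right has 6 {plum, fig, ash, teak, moss, fir}.
    Root plum: left subtree has 0 nodes { }, right has 5 {fig, ash, teak, moss, fir}.
      Root ash: left subtree has 1 node {fig}, right has 3 {teak, moss, fir}.
        Root moss: left subtree has 1 node {teak}, right has 1 {fir}.

daisy iris sage rye reed plum ash fig moss teak fir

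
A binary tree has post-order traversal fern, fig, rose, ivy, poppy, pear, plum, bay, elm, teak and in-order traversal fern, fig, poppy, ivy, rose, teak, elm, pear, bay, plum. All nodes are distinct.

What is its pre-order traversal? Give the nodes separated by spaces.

The last element of post-order is the root; it splits in-order into left and right subtrees.
Root teak: left subtree has 5 nodes {fern, fig, poppy, ivy, rose}, right has 4 {elm, pear, bay, plum}.
  Root poppy: left subtree has 2 nodes {fern, fig}, right has 2 {ivy, rose}.
    Root fig: left subtree has 1 node {fern}, right has 0 { }.
    Root ivy: left subtree has 0 nodes { }, right has 1 {rose}.
  Root elm: left subtree has 0 nodes { }, right has 3 {pear, bay, plum}.
    Root bay: left subtree has 1 node {pear}, right has 1 {plum}.

teak poppy fig fern ivy rose elm bay pear plum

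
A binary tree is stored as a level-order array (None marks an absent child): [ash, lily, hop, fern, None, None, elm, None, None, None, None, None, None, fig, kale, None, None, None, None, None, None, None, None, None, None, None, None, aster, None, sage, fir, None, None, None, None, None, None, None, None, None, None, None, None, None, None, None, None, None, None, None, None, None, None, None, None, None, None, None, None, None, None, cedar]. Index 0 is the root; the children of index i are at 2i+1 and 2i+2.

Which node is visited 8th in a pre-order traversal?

kale

Pre-order visits the node, then its left subtree, then its right subtree.
Visit ash.
At ash: go left to lily.
  Visit lily.
  At lily: go left to fern.
    fern is a leaf — visit fern.
  At lily: no right child.
At ash: go right to hop.
  Visit hop.
  At hop: no left child.
  At hop: go right to elm.
    Visit elm.
    At elm: go left to fig.
      Visit fig.
      At fig: go left to aster.
        aster is a leaf — visit aster.
      At fig: no right child.
    At elm: go right to kale.
      Visit kale.
      At kale: go left to sage.
        sage is a leaf — visit sage.
      At kale: go right to fir.
        Visit fir.
        At fir: go left to cedar.
          cedar is a leaf — visit cedar.
        At fir: no right child.
Full pre-order sequence: ash, lily, fern, hop, elm, fig, aster, kale, sage, fir, cedar.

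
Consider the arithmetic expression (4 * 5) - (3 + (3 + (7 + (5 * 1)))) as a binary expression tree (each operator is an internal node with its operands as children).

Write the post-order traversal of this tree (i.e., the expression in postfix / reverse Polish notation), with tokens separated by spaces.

Post-order on an expression tree gives postfix notation: for each operator, emit left operand, right operand, then the operator.

4 5 * 3 3 7 5 1 * + + + -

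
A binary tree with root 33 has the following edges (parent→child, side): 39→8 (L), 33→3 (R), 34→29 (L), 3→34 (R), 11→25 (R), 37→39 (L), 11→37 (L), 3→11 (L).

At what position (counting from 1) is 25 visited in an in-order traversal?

6

In-order visits the left subtree, then the node, then the right subtree.
At 33: no left child.
Visit 33.
At 33: go right to 3.
  At 3: go left to 11.
    At 11: go left to 37.
      At 37: go left to 39.
        At 39: go left to 8.
          8 is a leaf — visit 8.
        Visit 39.
        At 39: no right child.
      Visit 37.
      At 37: no right child.
    Visit 11.
    At 11: go right to 25.
      25 is a leaf — visit 25.
  Visit 3.
  At 3: go right to 34.
    At 34: go left to 29.
      29 is a leaf — visit 29.
    Visit 34.
    At 34: no right child.
Full in-order sequence: 33, 8, 39, 37, 11, 25, 3, 29, 34.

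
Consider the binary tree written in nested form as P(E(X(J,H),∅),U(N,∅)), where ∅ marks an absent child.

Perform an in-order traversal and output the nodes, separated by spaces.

In-order visits the left subtree, then the node, then the right subtree.
At P: go left to E.
  At E: go left to X.
    At X: go left to J.
      J is a leaf — visit J.
    Visit X.
    At X: go right to H.
      H is a leaf — visit H.
  Visit E.
  At E: no right child.
Visit P.
At P: go right to U.
  At U: go left to N.
    N is a leaf — visit N.
  Visit U.
  At U: no right child.

J X H E P N U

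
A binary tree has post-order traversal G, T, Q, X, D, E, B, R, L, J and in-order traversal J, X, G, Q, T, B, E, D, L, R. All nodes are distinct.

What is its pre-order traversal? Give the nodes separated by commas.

J, L, B, X, Q, G, T, E, D, R

The last element of post-order is the root; it splits in-order into left and right subtrees.
Root J: left subtree has 0 nodes { }, right has 9 {X, G, Q, T, B, E, D, L, R}.
  Root L: left subtree has 7 nodes {X, G, Q, T, B, E, D}, right has 1 {R}.
    Root B: left subtree has 4 nodes {X, G, Q, T}, right has 2 {E, D}.
      Root X: left subtree has 0 nodes { }, right has 3 {G, Q, T}.
        Root Q: left subtree has 1 node {G}, right has 1 {T}.
      Root E: left subtree has 0 nodes { }, right has 1 {D}.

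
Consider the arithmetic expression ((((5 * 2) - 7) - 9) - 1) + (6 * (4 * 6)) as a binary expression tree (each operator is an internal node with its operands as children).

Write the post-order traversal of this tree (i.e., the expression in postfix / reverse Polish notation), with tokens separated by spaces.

Post-order on an expression tree gives postfix notation: for each operator, emit left operand, right operand, then the operator.

5 2 * 7 - 9 - 1 - 6 4 6 * * +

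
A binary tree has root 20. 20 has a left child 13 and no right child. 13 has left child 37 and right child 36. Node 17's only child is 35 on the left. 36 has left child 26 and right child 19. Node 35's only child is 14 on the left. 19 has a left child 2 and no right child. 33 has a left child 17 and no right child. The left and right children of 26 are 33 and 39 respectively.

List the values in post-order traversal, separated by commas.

Post-order visits the left subtree, then the right subtree, then the node.
At 20: go left to 13.
  At 13: go left to 37.
    37 is a leaf — visit 37.
  At 13: go right to 36.
    At 36: go left to 26.
      At 26: go left to 33.
        At 33: go left to 17.
          At 17: go left to 35.
            At 35: go left to 14.
              14 is a leaf — visit 14.
            At 35: no right child.
            Visit 35.
          At 17: no right child.
          Visit 17.
        At 33: no right child.
        Visit 33.
      At 26: go right to 39.
        39 is a leaf — visit 39.
      Visit 26.
    At 36: go right to 19.
      At 19: go left to 2.
        2 is a leaf — visit 2.
      At 19: no right child.
      Visit 19.
    Visit 36.
  Visit 13.
At 20: no right child.
Visit 20.

37, 14, 35, 17, 33, 39, 26, 2, 19, 36, 13, 20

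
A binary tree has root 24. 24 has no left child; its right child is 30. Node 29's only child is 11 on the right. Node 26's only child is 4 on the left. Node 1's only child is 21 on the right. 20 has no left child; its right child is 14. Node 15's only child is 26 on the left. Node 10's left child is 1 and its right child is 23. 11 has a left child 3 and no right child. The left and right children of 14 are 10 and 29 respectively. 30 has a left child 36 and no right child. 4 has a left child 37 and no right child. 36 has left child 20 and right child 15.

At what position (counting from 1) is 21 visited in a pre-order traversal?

Pre-order visits the node, then its left subtree, then its right subtree.
Visit 24.
At 24: no left child.
At 24: go right to 30.
  Visit 30.
  At 30: go left to 36.
    Visit 36.
    At 36: go left to 20.
      Visit 20.
      At 20: no left child.
      At 20: go right to 14.
        Visit 14.
        At 14: go left to 10.
          Visit 10.
          At 10: go left to 1.
            Visit 1.
            At 1: no left child.
            At 1: go right to 21.
              21 is a leaf — visit 21.
          At 10: go right to 23.
            23 is a leaf — visit 23.
        At 14: go right to 29.
          Visit 29.
          At 29: no left child.
          At 29: go right to 11.
            Visit 11.
            At 11: go left to 3.
              3 is a leaf — visit 3.
            At 11: no right child.
    At 36: go right to 15.
      Visit 15.
      At 15: go left to 26.
        Visit 26.
        At 26: go left to 4.
          Visit 4.
          At 4: go left to 37.
            37 is a leaf — visit 37.
          At 4: no right child.
        At 26: no right child.
      At 15: no right child.
  At 30: no right child.
Full pre-order sequence: 24, 30, 36, 20, 14, 10, 1, 21, 23, 29, 11, 3, 15, 26, 4, 37.

8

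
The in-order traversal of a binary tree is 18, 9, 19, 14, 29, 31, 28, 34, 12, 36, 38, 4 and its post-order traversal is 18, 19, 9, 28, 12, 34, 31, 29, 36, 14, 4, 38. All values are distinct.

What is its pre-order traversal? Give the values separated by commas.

38, 14, 9, 18, 19, 36, 29, 31, 34, 28, 12, 4

The last element of post-order is the root; it splits in-order into left and right subtrees.
Root 38: left subtree has 10 nodes {18, 9, 19, 14, 29, 31, 28, 34, 12, 36}, right has 1 {4}.
  Root 14: left subtree has 3 nodes {18, 9, 19}, right has 6 {29, 31, 28, 34, 12, 36}.
    Root 9: left subtree has 1 node {18}, right has 1 {19}.
    Root 36: left subtree has 5 nodes {29, 31, 28, 34, 12}, right has 0 { }.
      Root 29: left subtree has 0 nodes { }, right has 4 {31, 28, 34, 12}.
        Root 31: left subtree has 0 nodes { }, right has 3 {28, 34, 12}.
          Root 34: left subtree has 1 node {28}, right has 1 {12}.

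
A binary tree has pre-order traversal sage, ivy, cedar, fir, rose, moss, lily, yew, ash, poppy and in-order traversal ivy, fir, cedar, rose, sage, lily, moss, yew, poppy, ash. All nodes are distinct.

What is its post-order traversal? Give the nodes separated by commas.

The first element of pre-order is the root; it splits in-order into left and right subtrees.
Root sage: left subtree has 4 nodes {ivy, fir, cedar, rose}, right has 5 {lily, moss, yew, poppy, ash}.
  Root ivy: left subtree has 0 nodes { }, right has 3 {fir, cedar, rose}.
    Root cedar: left subtree has 1 node {fir}, right has 1 {rose}.
  Root moss: left subtree has 1 node {lily}, right has 3 {yew, poppy, ash}.
    Root yew: left subtree has 0 nodes { }, right has 2 {poppy, ash}.
      Root ash: left subtree has 1 node {poppy}, right has 0 { }.

fir, rose, cedar, ivy, lily, poppy, ash, yew, moss, sage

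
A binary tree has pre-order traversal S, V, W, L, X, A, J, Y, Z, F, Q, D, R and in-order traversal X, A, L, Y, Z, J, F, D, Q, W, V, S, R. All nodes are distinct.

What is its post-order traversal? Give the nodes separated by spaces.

A X Z Y D Q F J L W V R S

The first element of pre-order is the root; it splits in-order into left and right subtrees.
Root S: left subtree has 11 nodes {X, A, L, Y, Z, J, F, D, Q, W, V}, right has 1 {R}.
  Root V: left subtree has 10 nodes {X, A, L, Y, Z, J, F, D, Q, W}, right has 0 { }.
    Root W: left subtree has 9 nodes {X, A, L, Y, Z, J, F, D, Q}, right has 0 { }.
      Root L: left subtree has 2 nodes {X, A}, right has 6 {Y, Z, J, F, D, Q}.
        Root X: left subtree has 0 nodes { }, right has 1 {A}.
        Root J: left subtree has 2 nodes {Y, Z}, right has 3 {F, D, Q}.
          Root Y: left subtree has 0 nodes { }, right has 1 {Z}.
          Root F: left subtree has 0 nodes { }, right has 2 {D, Q}.
            Root Q: left subtree has 1 node {D}, right has 0 { }.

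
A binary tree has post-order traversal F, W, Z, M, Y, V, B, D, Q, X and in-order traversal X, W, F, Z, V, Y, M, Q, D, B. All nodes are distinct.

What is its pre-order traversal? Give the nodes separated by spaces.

The last element of post-order is the root; it splits in-order into left and right subtrees.
Root X: left subtree has 0 nodes { }, right has 9 {W, F, Z, V, Y, M, Q, D, B}.
  Root Q: left subtree has 6 nodes {W, F, Z, V, Y, M}, right has 2 {D, B}.
    Root V: left subtree has 3 nodes {W, F, Z}, right has 2 {Y, M}.
      Root Z: left subtree has 2 nodes {W, F}, right has 0 { }.
        Root W: left subtree has 0 nodes { }, right has 1 {F}.
      Root Y: left subtree has 0 nodes { }, right has 1 {M}.
    Root D: left subtree has 0 nodes { }, right has 1 {B}.

X Q V Z W F Y M D B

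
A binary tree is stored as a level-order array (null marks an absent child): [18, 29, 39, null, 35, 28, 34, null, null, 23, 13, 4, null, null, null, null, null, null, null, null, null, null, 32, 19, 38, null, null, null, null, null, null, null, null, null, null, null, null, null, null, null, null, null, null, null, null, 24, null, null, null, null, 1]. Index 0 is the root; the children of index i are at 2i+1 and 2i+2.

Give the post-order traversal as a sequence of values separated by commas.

23, 24, 32, 13, 35, 29, 19, 1, 38, 4, 28, 34, 39, 18

Post-order visits the left subtree, then the right subtree, then the node.
At 18: go left to 29.
  At 29: no left child.
  At 29: go right to 35.
    At 35: go left to 23.
      23 is a leaf — visit 23.
    At 35: go right to 13.
      At 13: no left child.
      At 13: go right to 32.
        At 32: go left to 24.
          24 is a leaf — visit 24.
        At 32: no right child.
        Visit 32.
      Visit 13.
    Visit 35.
  Visit 29.
At 18: go right to 39.
  At 39: go left to 28.
    At 28: go left to 4.
      At 4: go left to 19.
        19 is a leaf — visit 19.
      At 4: go right to 38.
        At 38: no left child.
        At 38: go right to 1.
          1 is a leaf — visit 1.
        Visit 38.
      Visit 4.
    At 28: no right child.
    Visit 28.
  At 39: go right to 34.
    34 is a leaf — visit 34.
  Visit 39.
Visit 18.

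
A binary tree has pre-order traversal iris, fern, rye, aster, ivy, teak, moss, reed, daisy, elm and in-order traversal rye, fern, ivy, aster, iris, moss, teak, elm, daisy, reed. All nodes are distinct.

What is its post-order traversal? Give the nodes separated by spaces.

The first element of pre-order is the root; it splits in-order into left and right subtrees.
Root iris: left subtree has 4 nodes {rye, fern, ivy, aster}, right has 5 {moss, teak, elm, daisy, reed}.
  Root fern: left subtree has 1 node {rye}, right has 2 {ivy, aster}.
    Root aster: left subtree has 1 node {ivy}, right has 0 { }.
  Root teak: left subtree has 1 node {moss}, right has 3 {elm, daisy, reed}.
    Root reed: left subtree has 2 nodes {elm, daisy}, right has 0 { }.
      Root daisy: left subtree has 1 node {elm}, right has 0 { }.

rye ivy aster fern moss elm daisy reed teak iris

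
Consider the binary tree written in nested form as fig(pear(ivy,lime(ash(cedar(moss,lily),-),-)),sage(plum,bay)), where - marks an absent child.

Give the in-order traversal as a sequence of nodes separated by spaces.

In-order visits the left subtree, then the node, then the right subtree.
At fig: go left to pear.
  At pear: go left to ivy.
    ivy is a leaf — visit ivy.
  Visit pear.
  At pear: go right to lime.
    At lime: go left to ash.
      At ash: go left to cedar.
        At cedar: go left to moss.
          moss is a leaf — visit moss.
        Visit cedar.
        At cedar: go right to lily.
          lily is a leaf — visit lily.
      Visit ash.
      At ash: no right child.
    Visit lime.
    At lime: no right child.
Visit fig.
At fig: go right to sage.
  At sage: go left to plum.
    plum is a leaf — visit plum.
  Visit sage.
  At sage: go right to bay.
    bay is a leaf — visit bay.

ivy pear moss cedar lily ash lime fig plum sage bay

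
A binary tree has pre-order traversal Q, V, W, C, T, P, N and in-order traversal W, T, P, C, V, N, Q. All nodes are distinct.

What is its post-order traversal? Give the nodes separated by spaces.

The first element of pre-order is the root; it splits in-order into left and right subtrees.
Root Q: left subtree has 6 nodes {W, T, P, C, V, N}, right has 0 { }.
  Root V: left subtree has 4 nodes {W, T, P, C}, right has 1 {N}.
    Root W: left subtree has 0 nodes { }, right has 3 {T, P, C}.
      Root C: left subtree has 2 nodes {T, P}, right has 0 { }.
        Root T: left subtree has 0 nodes { }, right has 1 {P}.

P T C W N V Q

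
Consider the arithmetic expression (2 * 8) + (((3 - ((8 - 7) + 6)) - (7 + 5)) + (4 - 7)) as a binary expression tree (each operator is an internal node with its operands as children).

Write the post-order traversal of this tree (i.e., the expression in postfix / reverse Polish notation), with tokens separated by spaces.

2 8 * 3 8 7 - 6 + - 7 5 + - 4 7 - + +

Post-order on an expression tree gives postfix notation: for each operator, emit left operand, right operand, then the operator.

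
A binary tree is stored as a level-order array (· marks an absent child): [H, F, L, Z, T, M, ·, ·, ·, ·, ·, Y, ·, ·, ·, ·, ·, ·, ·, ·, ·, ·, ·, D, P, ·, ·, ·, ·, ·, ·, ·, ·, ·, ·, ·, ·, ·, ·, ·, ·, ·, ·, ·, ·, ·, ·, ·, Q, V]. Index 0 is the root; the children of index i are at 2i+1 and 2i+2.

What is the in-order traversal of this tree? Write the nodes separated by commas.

Z, F, T, H, D, Q, Y, V, P, M, L

In-order visits the left subtree, then the node, then the right subtree.
At H: go left to F.
  At F: go left to Z.
    Z is a leaf — visit Z.
  Visit F.
  At F: go right to T.
    T is a leaf — visit T.
Visit H.
At H: go right to L.
  At L: go left to M.
    At M: go left to Y.
      At Y: go left to D.
        At D: no left child.
        Visit D.
        At D: go right to Q.
          Q is a leaf — visit Q.
      Visit Y.
      At Y: go right to P.
        At P: go left to V.
          V is a leaf — visit V.
        Visit P.
        At P: no right child.
    Visit M.
    At M: no right child.
  Visit L.
  At L: no right child.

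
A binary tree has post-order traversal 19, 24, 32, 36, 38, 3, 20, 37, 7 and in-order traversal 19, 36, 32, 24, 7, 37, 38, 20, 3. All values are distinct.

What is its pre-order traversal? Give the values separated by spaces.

The last element of post-order is the root; it splits in-order into left and right subtrees.
Root 7: left subtree has 4 nodes {19, 36, 32, 24}, right has 4 {37, 38, 20, 3}.
  Root 36: left subtree has 1 node {19}, right has 2 {32, 24}.
    Root 32: left subtree has 0 nodes { }, right has 1 {24}.
  Root 37: left subtree has 0 nodes { }, right has 3 {38, 20, 3}.
    Root 20: left subtree has 1 node {38}, right has 1 {3}.

7 36 19 32 24 37 20 38 3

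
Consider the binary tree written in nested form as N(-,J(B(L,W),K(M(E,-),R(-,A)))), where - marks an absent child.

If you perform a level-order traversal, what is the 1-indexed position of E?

9

Level-order visits nodes level by level from the root, left to right within each level.
Level 0: N
Level 1: J
Level 2: B, K
Level 3: L, W, M, R
Level 4: E, A
Full level-order sequence: N, J, B, K, L, W, M, R, E, A.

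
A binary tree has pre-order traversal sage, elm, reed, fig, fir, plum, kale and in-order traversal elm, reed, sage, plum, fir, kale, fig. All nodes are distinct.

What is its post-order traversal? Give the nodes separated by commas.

reed, elm, plum, kale, fir, fig, sage

The first element of pre-order is the root; it splits in-order into left and right subtrees.
Root sage: left subtree has 2 nodes {elm, reed}, right has 4 {plum, fir, kale, fig}.
  Root elm: left subtree has 0 nodes { }, right has 1 {reed}.
  Root fig: left subtree has 3 nodes {plum, fir, kale}, right has 0 { }.
    Root fir: left subtree has 1 node {plum}, right has 1 {kale}.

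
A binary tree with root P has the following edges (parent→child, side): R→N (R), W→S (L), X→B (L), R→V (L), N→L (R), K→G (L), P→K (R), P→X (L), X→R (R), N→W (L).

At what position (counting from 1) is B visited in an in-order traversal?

In-order visits the left subtree, then the node, then the right subtree.
At P: go left to X.
  At X: go left to B.
    B is a leaf — visit B.
  Visit X.
  At X: go right to R.
    At R: go left to V.
      V is a leaf — visit V.
    Visit R.
    At R: go right to N.
      At N: go left to W.
        At W: go left to S.
          S is a leaf — visit S.
        Visit W.
        At W: no right child.
      Visit N.
      At N: go right to L.
        L is a leaf — visit L.
Visit P.
At P: go right to K.
  At K: go left to G.
    G is a leaf — visit G.
  Visit K.
  At K: no right child.
Full in-order sequence: B, X, V, R, S, W, N, L, P, G, K.

1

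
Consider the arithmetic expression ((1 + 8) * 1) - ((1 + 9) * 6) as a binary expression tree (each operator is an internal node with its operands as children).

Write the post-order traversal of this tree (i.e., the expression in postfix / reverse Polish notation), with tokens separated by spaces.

Post-order on an expression tree gives postfix notation: for each operator, emit left operand, right operand, then the operator.

1 8 + 1 * 1 9 + 6 * -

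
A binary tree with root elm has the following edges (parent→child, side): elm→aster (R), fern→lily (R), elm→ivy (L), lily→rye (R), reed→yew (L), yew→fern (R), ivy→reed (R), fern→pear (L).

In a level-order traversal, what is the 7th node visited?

pear

Level-order visits nodes level by level from the root, left to right within each level.
Level 0: elm
Level 1: ivy, aster
Level 2: reed
Level 3: yew
Level 4: fern
Level 5: pear, lily
Level 6: rye
Full level-order sequence: elm, ivy, aster, reed, yew, fern, pear, lily, rye.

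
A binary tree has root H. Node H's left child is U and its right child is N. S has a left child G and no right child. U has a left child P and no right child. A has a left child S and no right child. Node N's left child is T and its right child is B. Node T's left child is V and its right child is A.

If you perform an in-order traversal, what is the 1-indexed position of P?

In-order visits the left subtree, then the node, then the right subtree.
At H: go left to U.
  At U: go left to P.
    P is a leaf — visit P.
  Visit U.
  At U: no right child.
Visit H.
At H: go right to N.
  At N: go left to T.
    At T: go left to V.
      V is a leaf — visit V.
    Visit T.
    At T: go right to A.
      At A: go left to S.
        At S: go left to G.
          G is a leaf — visit G.
        Visit S.
        At S: no right child.
      Visit A.
      At A: no right child.
  Visit N.
  At N: go right to B.
    B is a leaf — visit B.
Full in-order sequence: P, U, H, V, T, G, S, A, N, B.

1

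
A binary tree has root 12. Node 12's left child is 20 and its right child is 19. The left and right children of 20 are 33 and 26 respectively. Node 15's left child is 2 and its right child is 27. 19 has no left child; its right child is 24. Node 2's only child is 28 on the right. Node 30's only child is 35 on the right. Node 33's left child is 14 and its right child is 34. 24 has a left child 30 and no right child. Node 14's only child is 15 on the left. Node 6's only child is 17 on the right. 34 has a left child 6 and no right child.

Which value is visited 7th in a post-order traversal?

6

Post-order visits the left subtree, then the right subtree, then the node.
At 12: go left to 20.
  At 20: go left to 33.
    At 33: go left to 14.
      At 14: go left to 15.
        At 15: go left to 2.
          At 2: no left child.
          At 2: go right to 28.
            28 is a leaf — visit 28.
          Visit 2.
        At 15: go right to 27.
          27 is a leaf — visit 27.
        Visit 15.
      At 14: no right child.
      Visit 14.
    At 33: go right to 34.
      At 34: go left to 6.
        At 6: no left child.
        At 6: go right to 17.
          17 is a leaf — visit 17.
        Visit 6.
      At 34: no right child.
      Visit 34.
    Visit 33.
  At 20: go right to 26.
    26 is a leaf — visit 26.
  Visit 20.
At 12: go right to 19.
  At 19: no left child.
  At 19: go right to 24.
    At 24: go left to 30.
      At 30: no left child.
      At 30: go right to 35.
        35 is a leaf — visit 35.
      Visit 30.
    At 24: no right child.
    Visit 24.
  Visit 19.
Visit 12.
Full post-order sequence: 28, 2, 27, 15, 14, 17, 6, 34, 33, 26, 20, 35, 30, 24, 19, 12.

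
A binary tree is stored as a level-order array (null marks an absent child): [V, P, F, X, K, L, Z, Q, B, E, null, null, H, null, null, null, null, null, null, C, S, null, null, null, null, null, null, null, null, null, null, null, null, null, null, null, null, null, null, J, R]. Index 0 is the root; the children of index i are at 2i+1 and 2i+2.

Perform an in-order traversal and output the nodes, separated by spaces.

In-order visits the left subtree, then the node, then the right subtree.
At V: go left to P.
  At P: go left to X.
    At X: go left to Q.
      Q is a leaf — visit Q.
    Visit X.
    At X: go right to B.
      B is a leaf — visit B.
  Visit P.
  At P: go right to K.
    At K: go left to E.
      At E: go left to C.
        At C: go left to J.
          J is a leaf — visit J.
        Visit C.
        At C: go right to R.
          R is a leaf — visit R.
      Visit E.
      At E: go right to S.
        S is a leaf — visit S.
    Visit K.
    At K: no right child.
Visit V.
At V: go right to F.
  At F: go left to L.
    At L: no left child.
    Visit L.
    At L: go right to H.
      H is a leaf — visit H.
  Visit F.
  At F: go right to Z.
    Z is a leaf — visit Z.

Q X B P J C R E S K V L H F Z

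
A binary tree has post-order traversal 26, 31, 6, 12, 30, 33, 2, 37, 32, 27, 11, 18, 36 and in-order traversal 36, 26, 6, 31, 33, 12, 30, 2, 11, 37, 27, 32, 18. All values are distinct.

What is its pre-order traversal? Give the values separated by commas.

The last element of post-order is the root; it splits in-order into left and right subtrees.
Root 36: left subtree has 0 nodes { }, right has 12 {26, 6, 31, 33, 12, 30, 2, 11, 37, 27, 32, 18}.
  Root 18: left subtree has 11 nodes {26, 6, 31, 33, 12, 30, 2, 11, 37, 27, 32}, right has 0 { }.
    Root 11: left subtree has 7 nodes {26, 6, 31, 33, 12, 30, 2}, right has 3 {37, 27, 32}.
      Root 2: left subtree has 6 nodes {26, 6, 31, 33, 12, 30}, right has 0 { }.
        Root 33: left subtree has 3 nodes {26, 6, 31}, right has 2 {12, 30}.
          Root 6: left subtree has 1 node {26}, right has 1 {31}.
          Root 30: left subtree has 1 node {12}, right has 0 { }.
      Root 27: left subtree has 1 node {37}, right has 1 {32}.

36, 18, 11, 2, 33, 6, 26, 31, 30, 12, 27, 37, 32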